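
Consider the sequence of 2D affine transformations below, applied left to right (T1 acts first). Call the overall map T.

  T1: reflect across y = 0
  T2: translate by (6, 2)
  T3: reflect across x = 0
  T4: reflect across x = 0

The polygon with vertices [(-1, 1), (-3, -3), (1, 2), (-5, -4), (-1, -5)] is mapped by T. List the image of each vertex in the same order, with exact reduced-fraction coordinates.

image vertices: (5, 1), (3, 5), (7, 0), (1, 6), (5, 7)

T1 reflect across y = 0: (-1, 1) → (-1, -1); (-3, -3) → (-3, 3); (1, 2) → (1, -2); (-5, -4) → (-5, 4); (-1, -5) → (-1, 5)
T2 translate by (6, 2): (-1, -1) → (5, 1); (-3, 3) → (3, 5); (1, -2) → (7, 0); (-5, 4) → (1, 6); (-1, 5) → (5, 7)
T3 reflect across x = 0: (5, 1) → (-5, 1); (3, 5) → (-3, 5); (7, 0) → (-7, 0); (1, 6) → (-1, 6); (5, 7) → (-5, 7)
T4 reflect across x = 0: (-5, 1) → (5, 1); (-3, 5) → (3, 5); (-7, 0) → (7, 0); (-1, 6) → (1, 6); (-5, 7) → (5, 7)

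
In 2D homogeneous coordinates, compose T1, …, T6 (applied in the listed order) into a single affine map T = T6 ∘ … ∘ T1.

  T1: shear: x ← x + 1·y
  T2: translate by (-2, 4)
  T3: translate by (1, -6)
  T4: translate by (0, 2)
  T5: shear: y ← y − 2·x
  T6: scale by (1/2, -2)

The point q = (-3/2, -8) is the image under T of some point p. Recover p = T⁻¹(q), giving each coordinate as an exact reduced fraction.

p = (0, -2)

T1 = [1 1 0; 0 1 0; 0 0 1]
T2·T1 = [1 1 -2; 0 1 4; 0 0 1]
T3·…·T1 = [1 1 -1; 0 1 -2; 0 0 1]
T4·…·T1 = [1 1 -1; 0 1 0; 0 0 1]
T5·…·T1 = [1 1 -1; -2 -1 2; 0 0 1]
T6·…·T1 = [1/2 1/2 -1/2; 4 2 -4; 0 0 1]
det M = -1; M⁻¹ = [-2 1/2 1; 4 -1/2 0; 0 0 1]
M⁻¹ · (-3/2, -8)ᵀ = (0, -2)ᵀ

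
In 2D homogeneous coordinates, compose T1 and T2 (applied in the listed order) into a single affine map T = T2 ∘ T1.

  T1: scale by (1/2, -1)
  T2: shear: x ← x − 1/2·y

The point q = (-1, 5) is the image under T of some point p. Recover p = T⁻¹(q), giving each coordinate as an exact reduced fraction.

T1 = [1/2 0 0; 0 -1 0; 0 0 1]
T2·T1 = [1/2 1/2 0; 0 -1 0; 0 0 1]
det M = -1/2; M⁻¹ = [2 1 0; 0 -1 0; 0 0 1]
M⁻¹ · (-1, 5)ᵀ = (3, -5)ᵀ

p = (3, -5)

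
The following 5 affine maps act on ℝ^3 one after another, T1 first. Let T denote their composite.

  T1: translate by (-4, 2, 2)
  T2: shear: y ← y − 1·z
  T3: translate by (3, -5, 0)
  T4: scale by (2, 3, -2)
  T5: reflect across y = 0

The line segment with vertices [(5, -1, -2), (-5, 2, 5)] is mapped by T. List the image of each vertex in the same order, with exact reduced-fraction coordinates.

T1 translate by (-4, 2, 2): (5, -1, -2) → (1, 1, 0); (-5, 2, 5) → (-9, 4, 7)
T2 shear: y ← y − 1·z: (1, 1, 0) → (1, 1, 0); (-9, 4, 7) → (-9, -3, 7)
T3 translate by (3, -5, 0): (1, 1, 0) → (4, -4, 0); (-9, -3, 7) → (-6, -8, 7)
T4 scale by (2, 3, -2): (4, -4, 0) → (8, -12, 0); (-6, -8, 7) → (-12, -24, -14)
T5 reflect across y = 0: (8, -12, 0) → (8, 12, 0); (-12, -24, -14) → (-12, 24, -14)

image vertices: (8, 12, 0), (-12, 24, -14)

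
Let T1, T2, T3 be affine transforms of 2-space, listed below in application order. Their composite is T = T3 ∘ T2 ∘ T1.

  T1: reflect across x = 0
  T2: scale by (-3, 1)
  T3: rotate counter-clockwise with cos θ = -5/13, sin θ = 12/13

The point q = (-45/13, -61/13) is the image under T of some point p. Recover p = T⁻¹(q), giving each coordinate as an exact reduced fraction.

p = (-1, 5)

T1 = [-1 0 0; 0 1 0; 0 0 1]
T2·T1 = [3 0 0; 0 1 0; 0 0 1]
T3·…·T1 = [-15/13 -12/13 0; 36/13 -5/13 0; 0 0 1]
det M = 3; M⁻¹ = [-5/39 4/13 0; -12/13 -5/13 0; 0 0 1]
M⁻¹ · (-45/13, -61/13)ᵀ = (-1, 5)ᵀ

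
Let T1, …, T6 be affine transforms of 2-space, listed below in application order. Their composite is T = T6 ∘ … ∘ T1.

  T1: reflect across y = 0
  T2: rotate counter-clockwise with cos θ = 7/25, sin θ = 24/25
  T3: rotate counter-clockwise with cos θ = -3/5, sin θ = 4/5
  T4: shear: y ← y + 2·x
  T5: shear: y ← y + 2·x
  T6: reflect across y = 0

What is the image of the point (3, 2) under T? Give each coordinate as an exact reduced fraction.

T(p) = (-439/125, 1654/125)

T1 reflect across y = 0: (3, 2) → (3, -2)
T2 rotate counter-clockwise with cos θ = 7/25, sin θ = 24/25: (3, -2) → (69/25, 58/25)
T3 rotate counter-clockwise with cos θ = -3/5, sin θ = 4/5: (69/25, 58/25) → (-439/125, 102/125)
T4 shear: y ← y + 2·x: (-439/125, 102/125) → (-439/125, -776/125)
T5 shear: y ← y + 2·x: (-439/125, -776/125) → (-439/125, -1654/125)
T6 reflect across y = 0: (-439/125, -1654/125) → (-439/125, 1654/125)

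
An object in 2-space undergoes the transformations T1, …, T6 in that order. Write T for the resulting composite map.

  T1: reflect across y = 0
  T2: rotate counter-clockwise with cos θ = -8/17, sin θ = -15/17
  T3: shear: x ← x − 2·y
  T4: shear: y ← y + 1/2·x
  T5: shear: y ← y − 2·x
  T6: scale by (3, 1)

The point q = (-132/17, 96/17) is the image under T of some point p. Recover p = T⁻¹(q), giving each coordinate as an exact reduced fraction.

T1 = [1 0 0; 0 -1 0; 0 0 1]
T2·T1 = [-8/17 -15/17 0; -15/17 8/17 0; 0 0 1]
T3·…·T1 = [22/17 -31/17 0; -15/17 8/17 0; 0 0 1]
T4·…·T1 = [22/17 -31/17 0; -4/17 -15/34 0; 0 0 1]
T5·…·T1 = [22/17 -31/17 0; -48/17 109/34 0; 0 0 1]
T6·…·T1 = [66/17 -93/17 0; -48/17 109/34 0; 0 0 1]
det M = -3; M⁻¹ = [-109/102 -31/17 0; -16/17 -22/17 0; 0 0 1]
M⁻¹ · (-132/17, 96/17)ᵀ = (-2, 0)ᵀ

p = (-2, 0)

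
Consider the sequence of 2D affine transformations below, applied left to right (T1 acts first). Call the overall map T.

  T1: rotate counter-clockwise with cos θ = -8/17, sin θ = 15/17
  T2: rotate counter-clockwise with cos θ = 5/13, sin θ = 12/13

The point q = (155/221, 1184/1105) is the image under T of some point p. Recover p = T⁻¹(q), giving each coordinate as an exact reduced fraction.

T1 = [-8/17 -15/17 0; 15/17 -8/17 0; 0 0 1]
T2·T1 = [-220/221 21/221 0; -21/221 -220/221 0; 0 0 1]
det M = 1; M⁻¹ = [-220/221 -21/221 0; 21/221 -220/221 0; 0 0 1]
M⁻¹ · (155/221, 1184/1105)ᵀ = (-4/5, -1)ᵀ

p = (-4/5, -1)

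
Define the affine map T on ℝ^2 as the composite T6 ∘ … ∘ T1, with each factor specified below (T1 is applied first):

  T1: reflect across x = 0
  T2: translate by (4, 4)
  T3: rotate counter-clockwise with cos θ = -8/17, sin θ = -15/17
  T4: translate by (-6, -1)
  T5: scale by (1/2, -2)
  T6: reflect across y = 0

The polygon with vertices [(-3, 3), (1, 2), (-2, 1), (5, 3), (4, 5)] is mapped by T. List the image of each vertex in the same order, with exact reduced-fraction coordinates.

T1 reflect across x = 0: (-3, 3) → (3, 3); (1, 2) → (-1, 2); (-2, 1) → (2, 1); (5, 3) → (-5, 3); (4, 5) → (-4, 5)
T2 translate by (4, 4): (3, 3) → (7, 7); (-1, 2) → (3, 6); (2, 1) → (6, 5); (-5, 3) → (-1, 7); (-4, 5) → (0, 9)
T3 rotate counter-clockwise with cos θ = -8/17, sin θ = -15/17: (7, 7) → (49/17, -161/17); (3, 6) → (66/17, -93/17); (6, 5) → (27/17, -130/17); (-1, 7) → (113/17, -41/17); (0, 9) → (135/17, -72/17)
T4 translate by (-6, -1): (49/17, -161/17) → (-53/17, -178/17); (66/17, -93/17) → (-36/17, -110/17); (27/17, -130/17) → (-75/17, -147/17); (113/17, -41/17) → (11/17, -58/17); (135/17, -72/17) → (33/17, -89/17)
T5 scale by (1/2, -2): (-53/17, -178/17) → (-53/34, 356/17); (-36/17, -110/17) → (-18/17, 220/17); (-75/17, -147/17) → (-75/34, 294/17); (11/17, -58/17) → (11/34, 116/17); (33/17, -89/17) → (33/34, 178/17)
T6 reflect across y = 0: (-53/34, 356/17) → (-53/34, -356/17); (-18/17, 220/17) → (-18/17, -220/17); (-75/34, 294/17) → (-75/34, -294/17); (11/34, 116/17) → (11/34, -116/17); (33/34, 178/17) → (33/34, -178/17)

image vertices: (-53/34, -356/17), (-18/17, -220/17), (-75/34, -294/17), (11/34, -116/17), (33/34, -178/17)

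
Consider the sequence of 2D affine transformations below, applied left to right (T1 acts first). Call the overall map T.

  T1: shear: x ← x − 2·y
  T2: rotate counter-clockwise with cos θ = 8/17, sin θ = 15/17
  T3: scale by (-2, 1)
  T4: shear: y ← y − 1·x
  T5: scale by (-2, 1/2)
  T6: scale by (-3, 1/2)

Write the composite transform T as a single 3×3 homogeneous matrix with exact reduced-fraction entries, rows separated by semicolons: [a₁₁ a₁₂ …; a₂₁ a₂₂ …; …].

T1 = [1 -2 0; 0 1 0; 0 0 1]
T2·T1 = [8/17 -31/17 0; 15/17 -22/17 0; 0 0 1]
T3·…·T1 = [-16/17 62/17 0; 15/17 -22/17 0; 0 0 1]
T4·…·T1 = [-16/17 62/17 0; 31/17 -84/17 0; 0 0 1]
T5·…·T1 = [32/17 -124/17 0; 31/34 -42/17 0; 0 0 1]
T6·…·T1 = [-96/17 372/17 0; 31/68 -21/17 0; 0 0 1]

T = [-96/17 372/17 0; 31/68 -21/17 0; 0 0 1]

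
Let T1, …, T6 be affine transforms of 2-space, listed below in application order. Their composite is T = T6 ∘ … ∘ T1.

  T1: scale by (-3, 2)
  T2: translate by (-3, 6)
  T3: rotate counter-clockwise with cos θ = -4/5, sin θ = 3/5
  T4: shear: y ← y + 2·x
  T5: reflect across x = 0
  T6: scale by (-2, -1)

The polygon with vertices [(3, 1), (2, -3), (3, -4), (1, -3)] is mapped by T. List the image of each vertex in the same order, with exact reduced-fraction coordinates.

T1 scale by (-3, 2): (3, 1) → (-9, 2); (2, -3) → (-6, -6); (3, -4) → (-9, -8); (1, -3) → (-3, -6)
T2 translate by (-3, 6): (-9, 2) → (-12, 8); (-6, -6) → (-9, 0); (-9, -8) → (-12, -2); (-3, -6) → (-6, 0)
T3 rotate counter-clockwise with cos θ = -4/5, sin θ = 3/5: (-12, 8) → (24/5, -68/5); (-9, 0) → (36/5, -27/5); (-12, -2) → (54/5, -28/5); (-6, 0) → (24/5, -18/5)
T4 shear: y ← y + 2·x: (24/5, -68/5) → (24/5, -4); (36/5, -27/5) → (36/5, 9); (54/5, -28/5) → (54/5, 16); (24/5, -18/5) → (24/5, 6)
T5 reflect across x = 0: (24/5, -4) → (-24/5, -4); (36/5, 9) → (-36/5, 9); (54/5, 16) → (-54/5, 16); (24/5, 6) → (-24/5, 6)
T6 scale by (-2, -1): (-24/5, -4) → (48/5, 4); (-36/5, 9) → (72/5, -9); (-54/5, 16) → (108/5, -16); (-24/5, 6) → (48/5, -6)

image vertices: (48/5, 4), (72/5, -9), (108/5, -16), (48/5, -6)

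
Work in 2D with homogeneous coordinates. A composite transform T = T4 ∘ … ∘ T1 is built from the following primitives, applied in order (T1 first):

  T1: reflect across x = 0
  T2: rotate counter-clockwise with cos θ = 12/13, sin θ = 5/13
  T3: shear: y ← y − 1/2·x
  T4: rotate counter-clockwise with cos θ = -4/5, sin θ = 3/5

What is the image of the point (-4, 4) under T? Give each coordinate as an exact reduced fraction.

T1 reflect across x = 0: (-4, 4) → (4, 4)
T2 rotate counter-clockwise with cos θ = 12/13, sin θ = 5/13: (4, 4) → (28/13, 68/13)
T3 shear: y ← y − 1/2·x: (28/13, 68/13) → (28/13, 54/13)
T4 rotate counter-clockwise with cos θ = -4/5, sin θ = 3/5: (28/13, 54/13) → (-274/65, -132/65)

T(p) = (-274/65, -132/65)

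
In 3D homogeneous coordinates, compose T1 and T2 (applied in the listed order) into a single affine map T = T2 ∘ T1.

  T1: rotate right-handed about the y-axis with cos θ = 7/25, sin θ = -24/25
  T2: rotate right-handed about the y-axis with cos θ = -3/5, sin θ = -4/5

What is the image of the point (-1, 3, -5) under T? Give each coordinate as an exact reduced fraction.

T1 rotate right-handed about the y-axis with cos θ = 7/25, sin θ = -24/25: (-1, 3, -5) → (113/25, 3, -59/25)
T2 rotate right-handed about the y-axis with cos θ = -3/5, sin θ = -4/5: (113/25, 3, -59/25) → (-103/125, 3, 629/125)

T(p) = (-103/125, 3, 629/125)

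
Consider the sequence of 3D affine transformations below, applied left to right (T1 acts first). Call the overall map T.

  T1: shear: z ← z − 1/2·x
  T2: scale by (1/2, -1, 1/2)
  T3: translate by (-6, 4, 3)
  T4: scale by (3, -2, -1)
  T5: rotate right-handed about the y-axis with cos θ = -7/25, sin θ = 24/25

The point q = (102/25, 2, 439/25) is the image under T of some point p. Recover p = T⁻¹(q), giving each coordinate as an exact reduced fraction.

p = (0, 5, -4)

T1 = [1 0 0 0; 0 1 0 0; -1/2 0 1 0; 0 0 0 1]
T2·T1 = [1/2 0 0 0; 0 -1 0 0; -1/4 0 1/2 0; 0 0 0 1]
T3·…·T1 = [1/2 0 0 -6; 0 -1 0 4; -1/4 0 1/2 3; 0 0 0 1]
T4·…·T1 = [3/2 0 0 -18; 0 2 0 -8; 1/4 0 -1/2 -3; 0 0 0 1]
T5·…·T1 = [-9/50 0 -12/25 54/25; 0 2 0 -8; -151/100 0 7/50 453/25; 0 0 0 1]
det M = -3/2; M⁻¹ = [-14/75 0 -16/25 12; 0 1/2 0 4; -151/75 0 6/25 0; 0 0 0 1]
M⁻¹ · (102/25, 2, 439/25)ᵀ = (0, 5, -4)ᵀ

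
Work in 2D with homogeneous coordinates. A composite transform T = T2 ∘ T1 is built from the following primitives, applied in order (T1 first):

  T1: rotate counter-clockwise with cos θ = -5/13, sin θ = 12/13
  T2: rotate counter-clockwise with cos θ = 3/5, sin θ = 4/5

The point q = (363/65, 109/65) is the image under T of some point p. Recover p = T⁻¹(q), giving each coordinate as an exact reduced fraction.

T1 = [-5/13 -12/13 0; 12/13 -5/13 0; 0 0 1]
T2·T1 = [-63/65 -16/65 0; 16/65 -63/65 0; 0 0 1]
det M = 1; M⁻¹ = [-63/65 16/65 0; -16/65 -63/65 0; 0 0 1]
M⁻¹ · (363/65, 109/65)ᵀ = (-5, -3)ᵀ

p = (-5, -3)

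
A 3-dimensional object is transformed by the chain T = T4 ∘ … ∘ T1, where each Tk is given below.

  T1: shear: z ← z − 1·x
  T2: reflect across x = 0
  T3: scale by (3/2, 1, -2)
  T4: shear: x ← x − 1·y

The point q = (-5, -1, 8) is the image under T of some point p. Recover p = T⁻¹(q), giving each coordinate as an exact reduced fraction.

T1 = [1 0 0 0; 0 1 0 0; -1 0 1 0; 0 0 0 1]
T2·T1 = [-1 0 0 0; 0 1 0 0; -1 0 1 0; 0 0 0 1]
T3·…·T1 = [-3/2 0 0 0; 0 1 0 0; 2 0 -2 0; 0 0 0 1]
T4·…·T1 = [-3/2 -1 0 0; 0 1 0 0; 2 0 -2 0; 0 0 0 1]
det M = 3; M⁻¹ = [-2/3 -2/3 0 0; 0 1 0 0; -2/3 -2/3 -1/2 0; 0 0 0 1]
M⁻¹ · (-5, -1, 8)ᵀ = (4, -1, 0)ᵀ

p = (4, -1, 0)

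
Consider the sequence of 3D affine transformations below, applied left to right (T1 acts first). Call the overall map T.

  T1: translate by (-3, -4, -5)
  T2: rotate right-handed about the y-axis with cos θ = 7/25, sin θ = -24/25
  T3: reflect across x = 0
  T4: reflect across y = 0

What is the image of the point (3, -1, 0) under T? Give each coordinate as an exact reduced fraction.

T(p) = (-24/5, 5, -7/5)

T1 translate by (-3, -4, -5): (3, -1, 0) → (0, -5, -5)
T2 rotate right-handed about the y-axis with cos θ = 7/25, sin θ = -24/25: (0, -5, -5) → (24/5, -5, -7/5)
T3 reflect across x = 0: (24/5, -5, -7/5) → (-24/5, -5, -7/5)
T4 reflect across y = 0: (-24/5, -5, -7/5) → (-24/5, 5, -7/5)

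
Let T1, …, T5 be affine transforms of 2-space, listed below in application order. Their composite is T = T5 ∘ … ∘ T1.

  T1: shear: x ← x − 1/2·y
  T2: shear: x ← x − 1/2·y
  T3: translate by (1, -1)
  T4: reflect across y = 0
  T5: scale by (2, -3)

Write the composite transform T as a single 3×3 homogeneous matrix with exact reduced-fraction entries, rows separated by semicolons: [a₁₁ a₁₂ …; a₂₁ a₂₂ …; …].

T = [2 -2 2; 0 3 -3; 0 0 1]

T1 = [1 -1/2 0; 0 1 0; 0 0 1]
T2·T1 = [1 -1 0; 0 1 0; 0 0 1]
T3·…·T1 = [1 -1 1; 0 1 -1; 0 0 1]
T4·…·T1 = [1 -1 1; 0 -1 1; 0 0 1]
T5·…·T1 = [2 -2 2; 0 3 -3; 0 0 1]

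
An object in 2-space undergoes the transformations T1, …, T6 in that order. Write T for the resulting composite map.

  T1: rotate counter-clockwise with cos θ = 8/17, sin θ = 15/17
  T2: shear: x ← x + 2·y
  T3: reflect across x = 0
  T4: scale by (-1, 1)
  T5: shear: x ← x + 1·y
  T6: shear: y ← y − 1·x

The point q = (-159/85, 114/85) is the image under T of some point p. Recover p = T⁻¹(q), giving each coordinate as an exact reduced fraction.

T1 = [8/17 -15/17 0; 15/17 8/17 0; 0 0 1]
T2·T1 = [38/17 1/17 0; 15/17 8/17 0; 0 0 1]
T3·…·T1 = [-38/17 -1/17 0; 15/17 8/17 0; 0 0 1]
T4·…·T1 = [38/17 1/17 0; 15/17 8/17 0; 0 0 1]
T5·…·T1 = [53/17 9/17 0; 15/17 8/17 0; 0 0 1]
T6·…·T1 = [53/17 9/17 0; -38/17 -1/17 0; 0 0 1]
det M = 1; M⁻¹ = [-1/17 -9/17 0; 38/17 53/17 0; 0 0 1]
M⁻¹ · (-159/85, 114/85)ᵀ = (-3/5, 0)ᵀ

p = (-3/5, 0)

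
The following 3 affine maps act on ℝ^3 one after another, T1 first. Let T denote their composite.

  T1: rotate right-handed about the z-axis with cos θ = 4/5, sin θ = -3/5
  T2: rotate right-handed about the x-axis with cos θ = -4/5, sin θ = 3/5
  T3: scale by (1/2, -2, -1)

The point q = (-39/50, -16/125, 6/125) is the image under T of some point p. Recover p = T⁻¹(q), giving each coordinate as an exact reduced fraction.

p = (-6/5, -1, 0)

T1 = [4/5 3/5 0 0; -3/5 4/5 0 0; 0 0 1 0; 0 0 0 1]
T2·T1 = [4/5 3/5 0 0; 12/25 -16/25 -3/5 0; -9/25 12/25 -4/5 0; 0 0 0 1]
T3·…·T1 = [2/5 3/10 0 0; -24/25 32/25 6/5 0; 9/25 -12/25 4/5 0; 0 0 0 1]
det M = 1; M⁻¹ = [8/5 -6/25 9/25 0; 6/5 8/25 -12/25 0; 0 3/10 4/5 0; 0 0 0 1]
M⁻¹ · (-39/50, -16/125, 6/125)ᵀ = (-6/5, -1, 0)ᵀ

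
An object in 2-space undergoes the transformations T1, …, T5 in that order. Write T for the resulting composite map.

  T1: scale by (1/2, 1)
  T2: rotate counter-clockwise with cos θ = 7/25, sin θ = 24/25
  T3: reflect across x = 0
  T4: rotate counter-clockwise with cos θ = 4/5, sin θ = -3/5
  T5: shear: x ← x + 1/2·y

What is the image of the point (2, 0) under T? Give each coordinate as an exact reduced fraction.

T(p) = (41/50, 117/125)

T1 scale by (1/2, 1): (2, 0) → (1, 0)
T2 rotate counter-clockwise with cos θ = 7/25, sin θ = 24/25: (1, 0) → (7/25, 24/25)
T3 reflect across x = 0: (7/25, 24/25) → (-7/25, 24/25)
T4 rotate counter-clockwise with cos θ = 4/5, sin θ = -3/5: (-7/25, 24/25) → (44/125, 117/125)
T5 shear: x ← x + 1/2·y: (44/125, 117/125) → (41/50, 117/125)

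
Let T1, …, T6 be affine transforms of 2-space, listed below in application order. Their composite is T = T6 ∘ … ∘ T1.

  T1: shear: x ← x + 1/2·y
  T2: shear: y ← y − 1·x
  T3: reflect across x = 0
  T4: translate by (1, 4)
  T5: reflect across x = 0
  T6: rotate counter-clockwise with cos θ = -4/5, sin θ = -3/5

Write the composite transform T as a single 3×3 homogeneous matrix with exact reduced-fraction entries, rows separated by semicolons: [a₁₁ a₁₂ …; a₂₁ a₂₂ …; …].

T1 = [1 1/2 0; 0 1 0; 0 0 1]
T2·T1 = [1 1/2 0; -1 1/2 0; 0 0 1]
T3·…·T1 = [-1 -1/2 0; -1 1/2 0; 0 0 1]
T4·…·T1 = [-1 -1/2 1; -1 1/2 4; 0 0 1]
T5·…·T1 = [1 1/2 -1; -1 1/2 4; 0 0 1]
T6·…·T1 = [-7/5 -1/10 16/5; 1/5 -7/10 -13/5; 0 0 1]

T = [-7/5 -1/10 16/5; 1/5 -7/10 -13/5; 0 0 1]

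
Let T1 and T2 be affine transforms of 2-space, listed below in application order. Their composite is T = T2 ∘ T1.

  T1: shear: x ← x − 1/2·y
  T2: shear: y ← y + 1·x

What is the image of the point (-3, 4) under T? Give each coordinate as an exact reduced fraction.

T(p) = (-5, -1)

T1 shear: x ← x − 1/2·y: (-3, 4) → (-5, 4)
T2 shear: y ← y + 1·x: (-5, 4) → (-5, -1)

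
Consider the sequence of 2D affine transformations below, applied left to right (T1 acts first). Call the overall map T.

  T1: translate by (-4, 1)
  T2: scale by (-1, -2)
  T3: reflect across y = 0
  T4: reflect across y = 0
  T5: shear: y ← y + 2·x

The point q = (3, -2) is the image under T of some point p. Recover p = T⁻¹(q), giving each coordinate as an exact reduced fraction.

p = (1, 3)

T1 = [1 0 -4; 0 1 1; 0 0 1]
T2·T1 = [-1 0 4; 0 -2 -2; 0 0 1]
T3·…·T1 = [-1 0 4; 0 2 2; 0 0 1]
T4·…·T1 = [-1 0 4; 0 -2 -2; 0 0 1]
T5·…·T1 = [-1 0 4; -2 -2 6; 0 0 1]
det M = 2; M⁻¹ = [-1 0 4; 1 -1/2 -1; 0 0 1]
M⁻¹ · (3, -2)ᵀ = (1, 3)ᵀ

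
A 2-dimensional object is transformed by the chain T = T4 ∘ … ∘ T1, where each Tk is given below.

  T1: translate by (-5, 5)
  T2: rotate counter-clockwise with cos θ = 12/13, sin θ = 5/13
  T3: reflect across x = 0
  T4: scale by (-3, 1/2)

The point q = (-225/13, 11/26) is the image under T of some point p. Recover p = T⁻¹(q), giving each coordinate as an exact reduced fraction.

p = (0, -2)

T1 = [1 0 -5; 0 1 5; 0 0 1]
T2·T1 = [12/13 -5/13 -85/13; 5/13 12/13 35/13; 0 0 1]
T3·…·T1 = [-12/13 5/13 85/13; 5/13 12/13 35/13; 0 0 1]
T4·…·T1 = [36/13 -15/13 -255/13; 5/26 6/13 35/26; 0 0 1]
det M = 3/2; M⁻¹ = [4/13 10/13 5; -5/39 24/13 -5; 0 0 1]
M⁻¹ · (-225/13, 11/26)ᵀ = (0, -2)ᵀ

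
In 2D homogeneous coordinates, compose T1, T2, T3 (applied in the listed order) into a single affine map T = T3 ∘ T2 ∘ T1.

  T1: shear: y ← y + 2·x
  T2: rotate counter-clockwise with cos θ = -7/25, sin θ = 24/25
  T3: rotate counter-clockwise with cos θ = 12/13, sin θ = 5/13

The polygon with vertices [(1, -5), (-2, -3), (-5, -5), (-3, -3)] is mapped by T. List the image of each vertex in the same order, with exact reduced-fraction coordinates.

T1 shear: y ← y + 2·x: (1, -5) → (1, -3); (-2, -3) → (-2, -7); (-5, -5) → (-5, -15); (-3, -3) → (-3, -9)
T2 rotate counter-clockwise with cos θ = -7/25, sin θ = 24/25: (1, -3) → (13/5, 9/5); (-2, -7) → (182/25, 1/25); (-5, -15) → (79/5, -3/5); (-3, -9) → (237/25, -9/25)
T3 rotate counter-clockwise with cos θ = 12/13, sin θ = 5/13: (13/5, 9/5) → (111/65, 173/65); (182/25, 1/25) → (2179/325, 922/325); (79/5, -3/5) → (963/65, 359/65); (237/25, -9/25) → (2889/325, 1077/325)

image vertices: (111/65, 173/65), (2179/325, 922/325), (963/65, 359/65), (2889/325, 1077/325)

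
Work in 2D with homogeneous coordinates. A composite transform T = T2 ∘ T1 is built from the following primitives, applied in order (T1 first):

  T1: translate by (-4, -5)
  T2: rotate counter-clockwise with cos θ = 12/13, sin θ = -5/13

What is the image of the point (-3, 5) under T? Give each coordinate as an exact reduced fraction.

T(p) = (-84/13, 35/13)

T1 translate by (-4, -5): (-3, 5) → (-7, 0)
T2 rotate counter-clockwise with cos θ = 12/13, sin θ = -5/13: (-7, 0) → (-84/13, 35/13)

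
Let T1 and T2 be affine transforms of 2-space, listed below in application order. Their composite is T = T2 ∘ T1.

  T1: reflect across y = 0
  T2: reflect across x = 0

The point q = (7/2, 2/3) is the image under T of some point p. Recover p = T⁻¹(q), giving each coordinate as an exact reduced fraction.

T1 = [1 0 0; 0 -1 0; 0 0 1]
T2·T1 = [-1 0 0; 0 -1 0; 0 0 1]
det M = 1; M⁻¹ = [-1 0 0; 0 -1 0; 0 0 1]
M⁻¹ · (7/2, 2/3)ᵀ = (-7/2, -2/3)ᵀ

p = (-7/2, -2/3)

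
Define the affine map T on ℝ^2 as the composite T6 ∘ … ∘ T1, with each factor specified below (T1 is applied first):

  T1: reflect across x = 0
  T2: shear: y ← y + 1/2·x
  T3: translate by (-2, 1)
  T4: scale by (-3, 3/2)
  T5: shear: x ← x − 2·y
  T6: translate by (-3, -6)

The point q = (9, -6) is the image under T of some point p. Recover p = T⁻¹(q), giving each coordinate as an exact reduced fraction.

p = (2, 0)

T1 = [-1 0 0; 0 1 0; 0 0 1]
T2·T1 = [-1 0 0; -1/2 1 0; 0 0 1]
T3·…·T1 = [-1 0 -2; -1/2 1 1; 0 0 1]
T4·…·T1 = [3 0 6; -3/4 3/2 3/2; 0 0 1]
T5·…·T1 = [9/2 -3 3; -3/4 3/2 3/2; 0 0 1]
T6·…·T1 = [9/2 -3 0; -3/4 3/2 -9/2; 0 0 1]
det M = 9/2; M⁻¹ = [1/3 2/3 3; 1/6 1 9/2; 0 0 1]
M⁻¹ · (9, -6)ᵀ = (2, 0)ᵀ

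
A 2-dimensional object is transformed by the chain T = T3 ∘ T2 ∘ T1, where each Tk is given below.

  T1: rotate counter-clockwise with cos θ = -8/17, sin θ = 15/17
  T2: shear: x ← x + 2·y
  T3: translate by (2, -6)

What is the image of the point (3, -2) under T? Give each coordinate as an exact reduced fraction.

T1 rotate counter-clockwise with cos θ = -8/17, sin θ = 15/17: (3, -2) → (6/17, 61/17)
T2 shear: x ← x + 2·y: (6/17, 61/17) → (128/17, 61/17)
T3 translate by (2, -6): (128/17, 61/17) → (162/17, -41/17)

T(p) = (162/17, -41/17)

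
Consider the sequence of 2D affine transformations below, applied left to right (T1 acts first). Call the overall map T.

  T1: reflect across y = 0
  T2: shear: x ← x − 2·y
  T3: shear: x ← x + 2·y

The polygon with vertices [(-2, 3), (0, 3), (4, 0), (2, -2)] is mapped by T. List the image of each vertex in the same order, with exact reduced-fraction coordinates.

T1 reflect across y = 0: (-2, 3) → (-2, -3); (0, 3) → (0, -3); (4, 0) → (4, 0); (2, -2) → (2, 2)
T2 shear: x ← x − 2·y: (-2, -3) → (4, -3); (0, -3) → (6, -3); (4, 0) → (4, 0); (2, 2) → (-2, 2)
T3 shear: x ← x + 2·y: (4, -3) → (-2, -3); (6, -3) → (0, -3); (4, 0) → (4, 0); (-2, 2) → (2, 2)

image vertices: (-2, -3), (0, -3), (4, 0), (2, 2)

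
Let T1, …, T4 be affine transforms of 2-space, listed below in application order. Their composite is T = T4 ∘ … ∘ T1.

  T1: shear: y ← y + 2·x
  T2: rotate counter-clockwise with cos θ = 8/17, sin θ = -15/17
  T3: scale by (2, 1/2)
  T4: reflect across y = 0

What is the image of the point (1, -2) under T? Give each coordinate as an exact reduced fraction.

T(p) = (16/17, 15/34)

T1 shear: y ← y + 2·x: (1, -2) → (1, 0)
T2 rotate counter-clockwise with cos θ = 8/17, sin θ = -15/17: (1, 0) → (8/17, -15/17)
T3 scale by (2, 1/2): (8/17, -15/17) → (16/17, -15/34)
T4 reflect across y = 0: (16/17, -15/34) → (16/17, 15/34)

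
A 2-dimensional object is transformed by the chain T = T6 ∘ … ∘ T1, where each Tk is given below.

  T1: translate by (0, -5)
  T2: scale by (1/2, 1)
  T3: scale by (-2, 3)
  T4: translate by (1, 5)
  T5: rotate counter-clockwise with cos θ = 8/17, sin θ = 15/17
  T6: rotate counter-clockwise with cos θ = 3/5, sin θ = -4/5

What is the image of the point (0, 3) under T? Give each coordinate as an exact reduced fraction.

T(p) = (97/85, -71/85)

T1 translate by (0, -5): (0, 3) → (0, -2)
T2 scale by (1/2, 1): (0, -2) → (0, -2)
T3 scale by (-2, 3): (0, -2) → (0, -6)
T4 translate by (1, 5): (0, -6) → (1, -1)
T5 rotate counter-clockwise with cos θ = 8/17, sin θ = 15/17: (1, -1) → (23/17, 7/17)
T6 rotate counter-clockwise with cos θ = 3/5, sin θ = -4/5: (23/17, 7/17) → (97/85, -71/85)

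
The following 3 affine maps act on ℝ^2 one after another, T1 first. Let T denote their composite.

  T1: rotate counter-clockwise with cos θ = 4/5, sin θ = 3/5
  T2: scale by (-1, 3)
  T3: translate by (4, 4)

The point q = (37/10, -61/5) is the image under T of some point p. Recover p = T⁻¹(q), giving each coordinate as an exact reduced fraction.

T1 = [4/5 -3/5 0; 3/5 4/5 0; 0 0 1]
T2·T1 = [-4/5 3/5 0; 9/5 12/5 0; 0 0 1]
T3·…·T1 = [-4/5 3/5 4; 9/5 12/5 4; 0 0 1]
det M = -3; M⁻¹ = [-4/5 1/5 12/5; 3/5 4/15 -52/15; 0 0 1]
M⁻¹ · (37/10, -61/5)ᵀ = (-3, -9/2)ᵀ

p = (-3, -9/2)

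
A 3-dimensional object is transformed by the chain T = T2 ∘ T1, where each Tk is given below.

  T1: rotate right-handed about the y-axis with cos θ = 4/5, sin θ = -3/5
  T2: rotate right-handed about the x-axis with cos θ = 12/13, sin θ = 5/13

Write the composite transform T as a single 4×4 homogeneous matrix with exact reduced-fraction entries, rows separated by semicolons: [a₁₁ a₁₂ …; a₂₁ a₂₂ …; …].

T = [4/5 0 -3/5 0; -3/13 12/13 -4/13 0; 36/65 5/13 48/65 0; 0 0 0 1]

T1 = [4/5 0 -3/5 0; 0 1 0 0; 3/5 0 4/5 0; 0 0 0 1]
T2·T1 = [4/5 0 -3/5 0; -3/13 12/13 -4/13 0; 36/65 5/13 48/65 0; 0 0 0 1]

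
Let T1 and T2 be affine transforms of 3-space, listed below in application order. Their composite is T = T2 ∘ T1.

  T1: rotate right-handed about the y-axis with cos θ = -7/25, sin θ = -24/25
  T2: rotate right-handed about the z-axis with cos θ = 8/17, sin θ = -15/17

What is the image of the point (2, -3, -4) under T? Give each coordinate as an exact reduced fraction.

T1 rotate right-handed about the y-axis with cos θ = -7/25, sin θ = -24/25: (2, -3, -4) → (82/25, -3, 76/25)
T2 rotate right-handed about the z-axis with cos θ = 8/17, sin θ = -15/17: (82/25, -3, 76/25) → (-469/425, -366/85, 76/25)

T(p) = (-469/425, -366/85, 76/25)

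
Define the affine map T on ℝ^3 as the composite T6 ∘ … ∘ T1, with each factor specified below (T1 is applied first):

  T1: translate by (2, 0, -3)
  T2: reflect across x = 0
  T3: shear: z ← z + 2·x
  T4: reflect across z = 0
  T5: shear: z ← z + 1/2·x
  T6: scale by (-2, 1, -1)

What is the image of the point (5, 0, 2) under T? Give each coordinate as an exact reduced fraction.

T1 translate by (2, 0, -3): (5, 0, 2) → (7, 0, -1)
T2 reflect across x = 0: (7, 0, -1) → (-7, 0, -1)
T3 shear: z ← z + 2·x: (-7, 0, -1) → (-7, 0, -15)
T4 reflect across z = 0: (-7, 0, -15) → (-7, 0, 15)
T5 shear: z ← z + 1/2·x: (-7, 0, 15) → (-7, 0, 23/2)
T6 scale by (-2, 1, -1): (-7, 0, 23/2) → (14, 0, -23/2)

T(p) = (14, 0, -23/2)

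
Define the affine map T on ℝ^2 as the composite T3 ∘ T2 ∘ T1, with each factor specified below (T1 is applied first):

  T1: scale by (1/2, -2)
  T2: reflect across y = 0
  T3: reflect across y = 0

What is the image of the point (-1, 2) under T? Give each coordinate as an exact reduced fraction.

T(p) = (-1/2, -4)

T1 scale by (1/2, -2): (-1, 2) → (-1/2, -4)
T2 reflect across y = 0: (-1/2, -4) → (-1/2, 4)
T3 reflect across y = 0: (-1/2, 4) → (-1/2, -4)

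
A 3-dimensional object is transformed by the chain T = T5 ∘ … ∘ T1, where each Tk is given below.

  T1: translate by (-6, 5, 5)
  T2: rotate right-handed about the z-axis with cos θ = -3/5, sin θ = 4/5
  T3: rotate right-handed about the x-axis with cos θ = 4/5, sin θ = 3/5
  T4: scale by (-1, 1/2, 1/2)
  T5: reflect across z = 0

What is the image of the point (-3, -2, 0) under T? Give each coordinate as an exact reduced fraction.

T1 translate by (-6, 5, 5): (-3, -2, 0) → (-9, 3, 5)
T2 rotate right-handed about the z-axis with cos θ = -3/5, sin θ = 4/5: (-9, 3, 5) → (3, -9, 5)
T3 rotate right-handed about the x-axis with cos θ = 4/5, sin θ = 3/5: (3, -9, 5) → (3, -51/5, -7/5)
T4 scale by (-1, 1/2, 1/2): (3, -51/5, -7/5) → (-3, -51/10, -7/10)
T5 reflect across z = 0: (-3, -51/10, -7/10) → (-3, -51/10, 7/10)

T(p) = (-3, -51/10, 7/10)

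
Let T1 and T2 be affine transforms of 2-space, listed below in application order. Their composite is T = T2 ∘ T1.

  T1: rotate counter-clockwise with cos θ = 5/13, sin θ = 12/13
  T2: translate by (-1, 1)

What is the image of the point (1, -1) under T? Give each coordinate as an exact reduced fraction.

T(p) = (4/13, 20/13)

T1 rotate counter-clockwise with cos θ = 5/13, sin θ = 12/13: (1, -1) → (17/13, 7/13)
T2 translate by (-1, 1): (17/13, 7/13) → (4/13, 20/13)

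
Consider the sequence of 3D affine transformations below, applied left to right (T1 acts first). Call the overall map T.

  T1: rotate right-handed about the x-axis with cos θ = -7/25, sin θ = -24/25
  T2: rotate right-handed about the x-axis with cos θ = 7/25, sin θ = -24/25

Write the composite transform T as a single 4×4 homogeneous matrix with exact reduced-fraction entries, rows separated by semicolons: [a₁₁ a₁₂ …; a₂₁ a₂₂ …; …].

T1 = [1 0 0 0; 0 -7/25 24/25 0; 0 -24/25 -7/25 0; 0 0 0 1]
T2·T1 = [1 0 0 0; 0 -1 0 0; 0 0 -1 0; 0 0 0 1]

T = [1 0 0 0; 0 -1 0 0; 0 0 -1 0; 0 0 0 1]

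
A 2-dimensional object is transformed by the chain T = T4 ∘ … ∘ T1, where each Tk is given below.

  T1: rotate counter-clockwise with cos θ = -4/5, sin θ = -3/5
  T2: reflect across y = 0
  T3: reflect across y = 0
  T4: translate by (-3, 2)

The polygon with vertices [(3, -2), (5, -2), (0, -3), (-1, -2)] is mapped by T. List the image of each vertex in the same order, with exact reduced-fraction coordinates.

T1 rotate counter-clockwise with cos θ = -4/5, sin θ = -3/5: (3, -2) → (-18/5, -1/5); (5, -2) → (-26/5, -7/5); (0, -3) → (-9/5, 12/5); (-1, -2) → (-2/5, 11/5)
T2 reflect across y = 0: (-18/5, -1/5) → (-18/5, 1/5); (-26/5, -7/5) → (-26/5, 7/5); (-9/5, 12/5) → (-9/5, -12/5); (-2/5, 11/5) → (-2/5, -11/5)
T3 reflect across y = 0: (-18/5, 1/5) → (-18/5, -1/5); (-26/5, 7/5) → (-26/5, -7/5); (-9/5, -12/5) → (-9/5, 12/5); (-2/5, -11/5) → (-2/5, 11/5)
T4 translate by (-3, 2): (-18/5, -1/5) → (-33/5, 9/5); (-26/5, -7/5) → (-41/5, 3/5); (-9/5, 12/5) → (-24/5, 22/5); (-2/5, 11/5) → (-17/5, 21/5)

image vertices: (-33/5, 9/5), (-41/5, 3/5), (-24/5, 22/5), (-17/5, 21/5)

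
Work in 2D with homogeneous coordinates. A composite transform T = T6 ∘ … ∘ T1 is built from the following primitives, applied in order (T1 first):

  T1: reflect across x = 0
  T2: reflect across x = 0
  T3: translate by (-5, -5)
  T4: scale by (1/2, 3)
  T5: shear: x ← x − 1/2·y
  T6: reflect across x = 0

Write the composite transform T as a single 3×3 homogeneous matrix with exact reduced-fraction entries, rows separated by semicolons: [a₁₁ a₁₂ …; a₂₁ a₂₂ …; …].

T = [-1/2 3/2 -5; 0 3 -15; 0 0 1]

T1 = [-1 0 0; 0 1 0; 0 0 1]
T2·T1 = [1 0 0; 0 1 0; 0 0 1]
T3·…·T1 = [1 0 -5; 0 1 -5; 0 0 1]
T4·…·T1 = [1/2 0 -5/2; 0 3 -15; 0 0 1]
T5·…·T1 = [1/2 -3/2 5; 0 3 -15; 0 0 1]
T6·…·T1 = [-1/2 3/2 -5; 0 3 -15; 0 0 1]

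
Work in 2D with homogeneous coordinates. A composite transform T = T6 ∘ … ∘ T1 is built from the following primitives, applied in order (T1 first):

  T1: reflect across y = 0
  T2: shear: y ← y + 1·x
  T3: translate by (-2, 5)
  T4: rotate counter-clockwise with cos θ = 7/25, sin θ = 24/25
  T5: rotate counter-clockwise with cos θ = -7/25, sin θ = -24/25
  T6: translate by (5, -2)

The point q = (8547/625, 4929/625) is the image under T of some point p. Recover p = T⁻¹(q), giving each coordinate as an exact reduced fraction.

p = (4, -4)

T1 = [1 0 0; 0 -1 0; 0 0 1]
T2·T1 = [1 0 0; 1 -1 0; 0 0 1]
T3·…·T1 = [1 0 -2; 1 -1 5; 0 0 1]
T4·…·T1 = [-17/25 24/25 -134/25; 31/25 -7/25 -13/25; 0 0 1]
T5·…·T1 = [863/625 -336/625 626/625; 191/625 -527/625 3307/625; 0 0 1]
T6·…·T1 = [863/625 -336/625 3751/625; 191/625 -527/625 2057/625; 0 0 1]
det M = -1; M⁻¹ = [527/625 -336/625 -2057/625; 191/625 -863/625 1694/625; 0 0 1]
M⁻¹ · (8547/625, 4929/625)ᵀ = (4, -4)ᵀ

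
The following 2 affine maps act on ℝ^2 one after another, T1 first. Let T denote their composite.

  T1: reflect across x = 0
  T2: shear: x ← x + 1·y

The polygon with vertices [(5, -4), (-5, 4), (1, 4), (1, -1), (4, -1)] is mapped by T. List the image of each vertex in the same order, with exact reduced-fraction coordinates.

T1 reflect across x = 0: (5, -4) → (-5, -4); (-5, 4) → (5, 4); (1, 4) → (-1, 4); (1, -1) → (-1, -1); (4, -1) → (-4, -1)
T2 shear: x ← x + 1·y: (-5, -4) → (-9, -4); (5, 4) → (9, 4); (-1, 4) → (3, 4); (-1, -1) → (-2, -1); (-4, -1) → (-5, -1)

image vertices: (-9, -4), (9, 4), (3, 4), (-2, -1), (-5, -1)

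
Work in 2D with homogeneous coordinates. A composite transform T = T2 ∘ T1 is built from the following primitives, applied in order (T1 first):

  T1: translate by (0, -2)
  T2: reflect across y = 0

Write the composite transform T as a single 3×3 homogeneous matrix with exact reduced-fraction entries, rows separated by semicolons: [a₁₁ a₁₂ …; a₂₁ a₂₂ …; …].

T1 = [1 0 0; 0 1 -2; 0 0 1]
T2·T1 = [1 0 0; 0 -1 2; 0 0 1]

T = [1 0 0; 0 -1 2; 0 0 1]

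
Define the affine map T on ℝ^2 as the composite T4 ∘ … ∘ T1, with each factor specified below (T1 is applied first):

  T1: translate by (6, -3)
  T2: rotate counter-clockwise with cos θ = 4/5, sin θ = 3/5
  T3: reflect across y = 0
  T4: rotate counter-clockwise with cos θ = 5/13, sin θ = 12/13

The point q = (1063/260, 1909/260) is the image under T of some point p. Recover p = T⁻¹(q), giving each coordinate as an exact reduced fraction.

T1 = [1 0 6; 0 1 -3; 0 0 1]
T2·T1 = [4/5 -3/5 33/5; 3/5 4/5 6/5; 0 0 1]
T3·…·T1 = [4/5 -3/5 33/5; -3/5 -4/5 -6/5; 0 0 1]
T4·…·T1 = [56/65 33/65 237/65; 33/65 -56/65 366/65; 0 0 1]
det M = -1; M⁻¹ = [56/65 33/65 -6; 33/65 -56/65 3; 0 0 1]
M⁻¹ · (1063/260, 1909/260)ᵀ = (5/4, -5/4)ᵀ

p = (5/4, -5/4)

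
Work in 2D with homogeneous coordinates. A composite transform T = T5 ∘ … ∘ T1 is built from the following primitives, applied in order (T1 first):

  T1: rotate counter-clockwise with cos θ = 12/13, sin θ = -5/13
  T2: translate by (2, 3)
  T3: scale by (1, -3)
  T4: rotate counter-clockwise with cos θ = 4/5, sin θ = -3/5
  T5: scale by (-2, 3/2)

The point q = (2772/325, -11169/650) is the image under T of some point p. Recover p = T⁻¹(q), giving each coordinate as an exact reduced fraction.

T1 = [12/13 5/13 0; -5/13 12/13 0; 0 0 1]
T2·T1 = [12/13 5/13 2; -5/13 12/13 3; 0 0 1]
T3·…·T1 = [12/13 5/13 2; 15/13 -36/13 -9; 0 0 1]
T4·…·T1 = [93/65 -88/65 -19/5; 24/65 -159/65 -42/5; 0 0 1]
T5·…·T1 = [-186/65 176/65 38/5; 36/65 -477/130 -63/5; 0 0 1]
det M = 9; M⁻¹ = [-53/130 -176/585 -9/13; -4/65 -62/195 -46/13; 0 0 1]
M⁻¹ · (2772/325, -11169/650)ᵀ = (1, 7/5)ᵀ

p = (1, 7/5)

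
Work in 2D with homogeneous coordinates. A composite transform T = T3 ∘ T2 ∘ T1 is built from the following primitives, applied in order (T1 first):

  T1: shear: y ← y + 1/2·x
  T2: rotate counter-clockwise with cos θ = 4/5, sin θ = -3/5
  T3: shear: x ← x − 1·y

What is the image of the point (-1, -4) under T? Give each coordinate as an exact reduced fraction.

T1 shear: y ← y + 1/2·x: (-1, -4) → (-1, -9/2)
T2 rotate counter-clockwise with cos θ = 4/5, sin θ = -3/5: (-1, -9/2) → (-7/2, -3)
T3 shear: x ← x − 1·y: (-7/2, -3) → (-1/2, -3)

T(p) = (-1/2, -3)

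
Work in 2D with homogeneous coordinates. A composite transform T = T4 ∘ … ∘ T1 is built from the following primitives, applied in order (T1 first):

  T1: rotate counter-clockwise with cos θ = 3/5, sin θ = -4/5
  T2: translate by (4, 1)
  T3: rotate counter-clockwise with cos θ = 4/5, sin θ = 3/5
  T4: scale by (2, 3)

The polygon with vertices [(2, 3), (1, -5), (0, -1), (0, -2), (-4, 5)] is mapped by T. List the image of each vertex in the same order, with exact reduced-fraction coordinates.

T1 rotate counter-clockwise with cos θ = 3/5, sin θ = -4/5: (2, 3) → (18/5, 1/5); (1, -5) → (-17/5, -19/5); (0, -1) → (-4/5, -3/5); (0, -2) → (-8/5, -6/5); (-4, 5) → (8/5, 31/5)
T2 translate by (4, 1): (18/5, 1/5) → (38/5, 6/5); (-17/5, -19/5) → (3/5, -14/5); (-4/5, -3/5) → (16/5, 2/5); (-8/5, -6/5) → (12/5, -1/5); (8/5, 31/5) → (28/5, 36/5)
T3 rotate counter-clockwise with cos θ = 4/5, sin θ = 3/5: (38/5, 6/5) → (134/25, 138/25); (3/5, -14/5) → (54/25, -47/25); (16/5, 2/5) → (58/25, 56/25); (12/5, -1/5) → (51/25, 32/25); (28/5, 36/5) → (4/25, 228/25)
T4 scale by (2, 3): (134/25, 138/25) → (268/25, 414/25); (54/25, -47/25) → (108/25, -141/25); (58/25, 56/25) → (116/25, 168/25); (51/25, 32/25) → (102/25, 96/25); (4/25, 228/25) → (8/25, 684/25)

image vertices: (268/25, 414/25), (108/25, -141/25), (116/25, 168/25), (102/25, 96/25), (8/25, 684/25)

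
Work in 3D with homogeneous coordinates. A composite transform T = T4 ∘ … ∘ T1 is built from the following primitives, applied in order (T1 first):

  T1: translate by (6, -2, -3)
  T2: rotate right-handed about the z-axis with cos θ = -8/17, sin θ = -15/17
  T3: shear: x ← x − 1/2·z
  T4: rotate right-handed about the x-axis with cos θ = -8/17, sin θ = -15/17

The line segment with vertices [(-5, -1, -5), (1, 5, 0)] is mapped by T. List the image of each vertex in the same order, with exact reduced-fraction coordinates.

image vertices: (15/17, -2112/289, 953/289), (29/34, 267/289, 2343/289)

T1 translate by (6, -2, -3): (-5, -1, -5) → (1, -3, -8); (1, 5, 0) → (7, 3, -3)
T2 rotate right-handed about the z-axis with cos θ = -8/17, sin θ = -15/17: (1, -3, -8) → (-53/17, 9/17, -8); (7, 3, -3) → (-11/17, -129/17, -3)
T3 shear: x ← x − 1/2·z: (-53/17, 9/17, -8) → (15/17, 9/17, -8); (-11/17, -129/17, -3) → (29/34, -129/17, -3)
T4 rotate right-handed about the x-axis with cos θ = -8/17, sin θ = -15/17: (15/17, 9/17, -8) → (15/17, -2112/289, 953/289); (29/34, -129/17, -3) → (29/34, 267/289, 2343/289)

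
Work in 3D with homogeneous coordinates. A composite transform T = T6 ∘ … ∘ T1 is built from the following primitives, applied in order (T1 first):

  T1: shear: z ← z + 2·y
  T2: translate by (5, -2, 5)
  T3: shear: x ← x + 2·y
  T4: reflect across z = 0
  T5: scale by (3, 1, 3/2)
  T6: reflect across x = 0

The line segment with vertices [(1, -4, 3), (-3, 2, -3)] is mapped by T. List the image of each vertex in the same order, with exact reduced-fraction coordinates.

T1 shear: z ← z + 2·y: (1, -4, 3) → (1, -4, -5); (-3, 2, -3) → (-3, 2, 1)
T2 translate by (5, -2, 5): (1, -4, -5) → (6, -6, 0); (-3, 2, 1) → (2, 0, 6)
T3 shear: x ← x + 2·y: (6, -6, 0) → (-6, -6, 0); (2, 0, 6) → (2, 0, 6)
T4 reflect across z = 0: (-6, -6, 0) → (-6, -6, 0); (2, 0, 6) → (2, 0, -6)
T5 scale by (3, 1, 3/2): (-6, -6, 0) → (-18, -6, 0); (2, 0, -6) → (6, 0, -9)
T6 reflect across x = 0: (-18, -6, 0) → (18, -6, 0); (6, 0, -9) → (-6, 0, -9)

image vertices: (18, -6, 0), (-6, 0, -9)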